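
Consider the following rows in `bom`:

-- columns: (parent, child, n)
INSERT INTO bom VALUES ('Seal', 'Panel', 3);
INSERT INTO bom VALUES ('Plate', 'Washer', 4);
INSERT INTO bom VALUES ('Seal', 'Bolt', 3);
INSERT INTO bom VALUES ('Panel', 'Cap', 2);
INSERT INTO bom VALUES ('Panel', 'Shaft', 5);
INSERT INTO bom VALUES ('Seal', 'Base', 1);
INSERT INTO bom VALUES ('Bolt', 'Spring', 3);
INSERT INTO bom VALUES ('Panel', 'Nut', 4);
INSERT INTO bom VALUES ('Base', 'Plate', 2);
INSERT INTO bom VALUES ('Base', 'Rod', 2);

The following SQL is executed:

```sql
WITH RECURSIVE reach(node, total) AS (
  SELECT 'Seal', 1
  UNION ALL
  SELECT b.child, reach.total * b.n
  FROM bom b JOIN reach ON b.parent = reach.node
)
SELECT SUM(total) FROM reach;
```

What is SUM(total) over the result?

62

Base: (Seal, total=1).
Iteration 1: components of {Seal} -> Base = 1*1 = 1, Bolt = 1*3 = 3, Panel = 1*3 = 3.
Iteration 2: components of {Base,Bolt,Panel} -> Cap = 3*2 = 6, Nut = 3*4 = 12, Plate = 1*2 = 2, Rod = 1*2 = 2, Shaft = 3*5 = 15, Spring = 3*3 = 9.
Iteration 3: components of {Cap,Nut,Plate,Rod,Shaft,Spring} -> Washer = 2*4 = 8.
Iteration 4: no further components; recursion stops.
SUM(total) = 1 + 1 + 3 + 3 + 2 + 2 + 9 + 12 + 15 + 6 + 8 = 62.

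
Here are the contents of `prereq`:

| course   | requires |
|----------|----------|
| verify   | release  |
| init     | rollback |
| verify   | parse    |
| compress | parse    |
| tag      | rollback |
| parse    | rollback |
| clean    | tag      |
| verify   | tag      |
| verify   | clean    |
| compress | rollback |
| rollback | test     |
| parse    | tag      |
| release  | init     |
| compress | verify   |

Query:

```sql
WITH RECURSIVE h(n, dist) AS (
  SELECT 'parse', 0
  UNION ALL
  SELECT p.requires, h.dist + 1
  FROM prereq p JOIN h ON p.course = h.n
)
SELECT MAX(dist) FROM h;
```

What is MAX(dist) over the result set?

Base: (parse, dist=0).
Iteration 1: edges from {parse} -> (rollback, dist=1), (tag, dist=1).
Iteration 2: edges from {rollback,tag} -> (rollback, dist=2), (test, dist=2).
Iteration 3: edges from {rollback,test} -> (test, dist=3).
Iteration 4: no outgoing edges from {test}; recursion stops.
dist values: 0, 1, 1, 2, 2, 3; the maximum is 3.

3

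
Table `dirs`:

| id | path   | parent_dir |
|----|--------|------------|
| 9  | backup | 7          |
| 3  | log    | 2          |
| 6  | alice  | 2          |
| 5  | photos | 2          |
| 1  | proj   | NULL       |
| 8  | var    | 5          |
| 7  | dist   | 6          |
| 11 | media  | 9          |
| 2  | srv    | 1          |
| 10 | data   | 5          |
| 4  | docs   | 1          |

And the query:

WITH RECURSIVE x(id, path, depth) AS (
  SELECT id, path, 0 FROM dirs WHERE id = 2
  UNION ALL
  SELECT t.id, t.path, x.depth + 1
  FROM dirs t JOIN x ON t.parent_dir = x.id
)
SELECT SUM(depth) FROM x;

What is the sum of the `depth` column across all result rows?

Base: id=2 (srv) at depth 0.
Iteration 1: rows with parent_dir in {2} -> log (id 3, depth 1), photos (id 5, depth 1), alice (id 6, depth 1).
Iteration 2: rows with parent_dir in {3,5,6} -> dist (id 7, depth 2), var (id 8, depth 2), data (id 10, depth 2).
Iteration 3: rows with parent_dir in {7,8,10} -> backup (id 9, depth 3).
Iteration 4: rows with parent_dir in {9} -> media (id 11, depth 4).
Iteration 5: no rows with parent_dir in {11}; recursion stops.
SUM(depth) = 0 + 1 + 1 + 1 + 2 + 2 + 2 + 3 + 4 = 16.

16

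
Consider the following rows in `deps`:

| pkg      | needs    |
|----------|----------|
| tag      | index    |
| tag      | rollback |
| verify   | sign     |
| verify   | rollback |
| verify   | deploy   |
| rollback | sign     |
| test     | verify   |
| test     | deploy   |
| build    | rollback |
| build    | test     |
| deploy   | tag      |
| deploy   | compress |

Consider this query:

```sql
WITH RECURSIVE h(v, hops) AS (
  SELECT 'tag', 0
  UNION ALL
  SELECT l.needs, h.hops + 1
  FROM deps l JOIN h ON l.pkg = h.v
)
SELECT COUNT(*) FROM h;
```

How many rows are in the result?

4

Base: (tag, hops=0).
Iteration 1: edges from {tag} -> (index, hops=1), (rollback, hops=1).
Iteration 2: edges from {index,rollback} -> (sign, hops=2).
Iteration 3: no outgoing edges from {sign}; recursion stops.
Total rows emitted: 4.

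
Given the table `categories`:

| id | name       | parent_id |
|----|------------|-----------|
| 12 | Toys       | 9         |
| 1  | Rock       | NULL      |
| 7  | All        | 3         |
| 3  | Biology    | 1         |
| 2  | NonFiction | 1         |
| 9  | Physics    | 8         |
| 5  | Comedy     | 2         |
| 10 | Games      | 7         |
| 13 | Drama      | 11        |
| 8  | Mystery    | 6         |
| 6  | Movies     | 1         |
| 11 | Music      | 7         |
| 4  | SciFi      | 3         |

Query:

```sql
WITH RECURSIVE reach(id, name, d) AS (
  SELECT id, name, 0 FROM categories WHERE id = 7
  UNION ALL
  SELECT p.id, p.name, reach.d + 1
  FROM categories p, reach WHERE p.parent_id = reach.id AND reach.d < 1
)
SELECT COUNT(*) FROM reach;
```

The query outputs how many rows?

Base: id=7 (All) at d 0.
Iteration 1: rows with parent_id in {7} -> Games (id 10, d 1), Music (id 11, d 1).
Iteration 2: d < 1 fails for all current rows; recursion stops.
Total rows emitted: 3.

3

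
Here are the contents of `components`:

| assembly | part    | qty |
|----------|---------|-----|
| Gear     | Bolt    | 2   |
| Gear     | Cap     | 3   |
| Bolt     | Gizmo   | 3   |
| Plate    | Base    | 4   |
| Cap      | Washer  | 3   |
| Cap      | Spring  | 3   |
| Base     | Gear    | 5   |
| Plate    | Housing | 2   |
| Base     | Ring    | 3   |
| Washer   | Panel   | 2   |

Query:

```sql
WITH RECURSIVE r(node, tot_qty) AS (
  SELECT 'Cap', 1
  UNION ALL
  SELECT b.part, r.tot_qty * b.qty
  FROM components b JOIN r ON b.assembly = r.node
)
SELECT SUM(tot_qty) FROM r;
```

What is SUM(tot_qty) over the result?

Base: (Cap, tot_qty=1).
Iteration 1: components of {Cap} -> Spring = 1*3 = 3, Washer = 1*3 = 3.
Iteration 2: components of {Spring,Washer} -> Panel = 3*2 = 6.
Iteration 3: no further components; recursion stops.
SUM(tot_qty) = 1 + 3 + 3 + 6 = 13.

13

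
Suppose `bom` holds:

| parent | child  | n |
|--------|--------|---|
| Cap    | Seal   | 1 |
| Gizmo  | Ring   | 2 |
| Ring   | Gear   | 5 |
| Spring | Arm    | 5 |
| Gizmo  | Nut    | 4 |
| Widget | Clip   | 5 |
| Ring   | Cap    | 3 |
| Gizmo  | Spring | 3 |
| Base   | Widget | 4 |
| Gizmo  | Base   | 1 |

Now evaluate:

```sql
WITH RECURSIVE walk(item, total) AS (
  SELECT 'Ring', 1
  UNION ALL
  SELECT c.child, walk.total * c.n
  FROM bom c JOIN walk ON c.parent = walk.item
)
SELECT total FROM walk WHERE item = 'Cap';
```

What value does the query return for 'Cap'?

3

Base: (Ring, total=1).
Iteration 1: components of {Ring} -> Cap = 1*3 = 3, Gear = 1*5 = 5.
Iteration 2: components of {Cap,Gear} -> Seal = 3*1 = 3.
Iteration 3: no further components; recursion stops.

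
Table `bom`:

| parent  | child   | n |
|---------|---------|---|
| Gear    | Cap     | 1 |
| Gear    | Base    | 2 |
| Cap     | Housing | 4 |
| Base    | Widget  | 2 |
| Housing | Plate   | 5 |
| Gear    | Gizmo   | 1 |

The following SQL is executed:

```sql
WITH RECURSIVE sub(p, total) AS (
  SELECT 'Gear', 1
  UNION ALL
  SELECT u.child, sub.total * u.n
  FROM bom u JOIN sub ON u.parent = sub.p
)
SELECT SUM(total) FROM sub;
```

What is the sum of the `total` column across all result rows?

Base: (Gear, total=1).
Iteration 1: components of {Gear} -> Base = 1*2 = 2, Cap = 1*1 = 1, Gizmo = 1*1 = 1.
Iteration 2: components of {Base,Cap,Gizmo} -> Housing = 1*4 = 4, Widget = 2*2 = 4.
Iteration 3: components of {Housing,Widget} -> Plate = 4*5 = 20.
Iteration 4: no further components; recursion stops.
SUM(total) = 1 + 1 + 2 + 1 + 4 + 4 + 20 = 33.

33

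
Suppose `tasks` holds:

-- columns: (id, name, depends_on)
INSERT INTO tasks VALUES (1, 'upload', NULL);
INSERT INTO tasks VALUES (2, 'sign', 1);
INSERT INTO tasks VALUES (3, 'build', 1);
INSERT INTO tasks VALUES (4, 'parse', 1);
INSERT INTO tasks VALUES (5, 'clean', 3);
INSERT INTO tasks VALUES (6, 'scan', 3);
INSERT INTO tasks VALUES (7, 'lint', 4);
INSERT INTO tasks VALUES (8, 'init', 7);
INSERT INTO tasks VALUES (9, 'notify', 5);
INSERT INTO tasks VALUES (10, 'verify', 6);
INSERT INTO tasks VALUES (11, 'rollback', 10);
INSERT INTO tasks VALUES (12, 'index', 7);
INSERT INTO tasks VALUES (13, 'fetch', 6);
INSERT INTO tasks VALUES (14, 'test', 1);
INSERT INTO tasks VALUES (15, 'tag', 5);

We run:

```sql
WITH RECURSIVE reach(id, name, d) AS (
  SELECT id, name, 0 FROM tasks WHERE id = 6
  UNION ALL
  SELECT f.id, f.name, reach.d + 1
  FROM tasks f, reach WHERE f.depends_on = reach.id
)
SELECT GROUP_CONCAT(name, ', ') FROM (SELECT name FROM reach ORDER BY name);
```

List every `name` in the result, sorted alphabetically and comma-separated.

fetch, rollback, scan, verify

Base: id=6 (scan) at d 0.
Iteration 1: rows with depends_on in {6} -> verify (id 10, d 1), fetch (id 13, d 1).
Iteration 2: rows with depends_on in {10,13} -> rollback (id 11, d 2).
Iteration 3: no rows with depends_on in {11}; recursion stops.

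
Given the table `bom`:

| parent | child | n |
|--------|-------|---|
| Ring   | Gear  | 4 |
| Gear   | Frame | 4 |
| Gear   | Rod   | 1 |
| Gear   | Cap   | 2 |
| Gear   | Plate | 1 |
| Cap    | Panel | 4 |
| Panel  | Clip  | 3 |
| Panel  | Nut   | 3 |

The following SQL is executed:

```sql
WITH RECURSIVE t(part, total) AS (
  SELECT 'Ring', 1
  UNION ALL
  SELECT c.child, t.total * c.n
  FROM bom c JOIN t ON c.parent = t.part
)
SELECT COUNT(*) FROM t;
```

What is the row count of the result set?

9

Base: (Ring, total=1).
Iteration 1: components of {Ring} -> Gear = 1*4 = 4.
Iteration 2: components of {Gear} -> Cap = 4*2 = 8, Frame = 4*4 = 16, Plate = 4*1 = 4, Rod = 4*1 = 4.
Iteration 3: components of {Cap,Frame,Plate,Rod} -> Panel = 8*4 = 32.
Iteration 4: components of {Panel} -> Clip = 32*3 = 96, Nut = 32*3 = 96.
Iteration 5: no further components; recursion stops.
Total rows emitted: 9.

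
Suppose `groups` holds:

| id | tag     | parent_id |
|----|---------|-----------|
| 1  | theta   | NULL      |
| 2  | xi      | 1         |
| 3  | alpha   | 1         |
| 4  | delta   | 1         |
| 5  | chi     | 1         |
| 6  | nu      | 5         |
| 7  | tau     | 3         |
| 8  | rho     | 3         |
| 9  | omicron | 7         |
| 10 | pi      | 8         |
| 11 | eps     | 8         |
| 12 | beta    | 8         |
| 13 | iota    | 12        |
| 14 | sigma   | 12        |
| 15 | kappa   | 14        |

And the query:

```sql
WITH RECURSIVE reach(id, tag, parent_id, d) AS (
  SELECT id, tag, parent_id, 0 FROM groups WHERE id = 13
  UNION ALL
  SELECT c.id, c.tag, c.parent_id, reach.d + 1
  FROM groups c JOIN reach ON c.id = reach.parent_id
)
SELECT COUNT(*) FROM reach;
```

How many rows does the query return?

5

Base: id=13 (iota), parent_id=12, d 0.
Iteration 1: join on id=12 -> beta (id 12, parent_id=8, d 1).
Iteration 2: join on id=8 -> rho (id 8, parent_id=3, d 2).
Iteration 3: join on id=3 -> alpha (id 3, parent_id=1, d 3).
Iteration 4: join on id=1 -> theta (id 1, parent_id=NULL, d 4).
Iteration 5: parent_id is NULL; no match; recursion stops.
Total rows emitted: 5.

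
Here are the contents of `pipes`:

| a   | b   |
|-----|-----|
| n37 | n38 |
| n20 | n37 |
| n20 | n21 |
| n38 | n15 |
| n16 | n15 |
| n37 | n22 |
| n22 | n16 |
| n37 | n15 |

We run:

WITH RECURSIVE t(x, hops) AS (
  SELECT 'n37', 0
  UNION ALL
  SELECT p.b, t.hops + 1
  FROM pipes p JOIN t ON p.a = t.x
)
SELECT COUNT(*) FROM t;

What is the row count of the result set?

Base: (n37, hops=0).
Iteration 1: edges from {n37} -> (n15, hops=1), (n22, hops=1), (n38, hops=1).
Iteration 2: edges from {n15,n22,n38} -> (n15, hops=2), (n16, hops=2).
Iteration 3: edges from {n15,n16} -> (n15, hops=3).
Iteration 4: no outgoing edges from {n15}; recursion stops.
Total rows emitted: 7.

7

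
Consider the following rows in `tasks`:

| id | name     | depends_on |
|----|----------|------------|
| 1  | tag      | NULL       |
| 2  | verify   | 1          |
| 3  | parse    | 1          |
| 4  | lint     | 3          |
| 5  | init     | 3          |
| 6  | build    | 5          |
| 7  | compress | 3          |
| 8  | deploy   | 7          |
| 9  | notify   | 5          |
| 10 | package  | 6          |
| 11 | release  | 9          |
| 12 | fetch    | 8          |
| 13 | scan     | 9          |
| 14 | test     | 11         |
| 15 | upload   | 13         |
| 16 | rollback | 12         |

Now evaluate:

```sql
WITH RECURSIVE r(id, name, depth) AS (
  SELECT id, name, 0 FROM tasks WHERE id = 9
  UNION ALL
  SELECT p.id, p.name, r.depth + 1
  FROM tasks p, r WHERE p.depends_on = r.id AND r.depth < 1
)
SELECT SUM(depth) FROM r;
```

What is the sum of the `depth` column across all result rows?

2

Base: id=9 (notify) at depth 0.
Iteration 1: rows with depends_on in {9} -> release (id 11, depth 1), scan (id 13, depth 1).
Iteration 2: depth < 1 fails for all current rows; recursion stops.
SUM(depth) = 0 + 1 + 1 = 2.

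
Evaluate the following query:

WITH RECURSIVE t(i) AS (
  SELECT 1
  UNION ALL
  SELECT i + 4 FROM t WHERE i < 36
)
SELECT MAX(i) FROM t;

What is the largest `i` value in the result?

Base: i=1.
Iteration 1: 1 < 36 holds -> i = 1 + 4 = 5.
Iteration 2: 5 < 36 holds -> i = 5 + 4 = 9.
Iteration 3: 9 < 36 holds -> i = 9 + 4 = 13.
Iteration 4: 13 < 36 holds -> i = 13 + 4 = 17.
Iteration 5: 17 < 36 holds -> i = 17 + 4 = 21.
Iteration 6: 21 < 36 holds -> i = 21 + 4 = 25.
Iteration 7: 25 < 36 holds -> i = 25 + 4 = 29.
Iteration 8: 29 < 36 holds -> i = 29 + 4 = 33.
Iteration 9: 33 < 36 holds -> i = 33 + 4 = 37.
Iteration 10: 37 < 36 fails; recursion stops.
i values: 1, 5, 9, 13, 17, 21, 25, 29, 33, 37; the maximum is 37.

37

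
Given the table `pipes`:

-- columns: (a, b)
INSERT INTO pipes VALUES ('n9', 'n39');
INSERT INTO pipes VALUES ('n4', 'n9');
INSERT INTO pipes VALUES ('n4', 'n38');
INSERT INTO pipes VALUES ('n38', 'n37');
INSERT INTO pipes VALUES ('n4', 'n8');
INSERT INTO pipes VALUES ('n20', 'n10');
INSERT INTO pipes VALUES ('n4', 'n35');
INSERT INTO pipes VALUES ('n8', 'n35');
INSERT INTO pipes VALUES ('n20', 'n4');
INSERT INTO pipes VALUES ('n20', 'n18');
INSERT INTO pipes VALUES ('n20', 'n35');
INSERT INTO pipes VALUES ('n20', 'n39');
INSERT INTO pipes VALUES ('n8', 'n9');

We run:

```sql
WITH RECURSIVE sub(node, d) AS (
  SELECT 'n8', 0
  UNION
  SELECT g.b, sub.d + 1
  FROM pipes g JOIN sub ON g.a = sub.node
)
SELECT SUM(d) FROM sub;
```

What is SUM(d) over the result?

Base: (n8, d=0).
Iteration 1: edges from {n8} -> (n35, d=1), (n9, d=1).
Iteration 2: edges from {n35,n9} -> (n39, d=2).
Iteration 3: no outgoing edges from {n39}; recursion stops.
SUM(d) = 0 + 1 + 1 + 2 = 4.

4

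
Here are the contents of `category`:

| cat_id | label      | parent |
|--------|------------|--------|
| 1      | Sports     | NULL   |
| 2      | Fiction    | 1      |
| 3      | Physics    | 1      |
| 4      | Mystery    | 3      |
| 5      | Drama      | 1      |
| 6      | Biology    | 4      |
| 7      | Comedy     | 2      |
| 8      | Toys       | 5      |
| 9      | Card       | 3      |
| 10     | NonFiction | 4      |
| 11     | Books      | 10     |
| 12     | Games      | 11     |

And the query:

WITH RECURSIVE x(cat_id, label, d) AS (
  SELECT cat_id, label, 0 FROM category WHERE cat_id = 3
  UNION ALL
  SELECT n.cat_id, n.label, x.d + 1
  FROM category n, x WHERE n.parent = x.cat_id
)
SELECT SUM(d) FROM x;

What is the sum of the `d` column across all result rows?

13

Base: cat_id=3 (Physics) at d 0.
Iteration 1: rows with parent in {3} -> Mystery (id 4, d 1), Card (id 9, d 1).
Iteration 2: rows with parent in {4,9} -> Biology (id 6, d 2), NonFiction (id 10, d 2).
Iteration 3: rows with parent in {6,10} -> Books (id 11, d 3).
Iteration 4: rows with parent in {11} -> Games (id 12, d 4).
Iteration 5: no rows with parent in {12}; recursion stops.
SUM(d) = 0 + 1 + 1 + 2 + 2 + 3 + 4 = 13.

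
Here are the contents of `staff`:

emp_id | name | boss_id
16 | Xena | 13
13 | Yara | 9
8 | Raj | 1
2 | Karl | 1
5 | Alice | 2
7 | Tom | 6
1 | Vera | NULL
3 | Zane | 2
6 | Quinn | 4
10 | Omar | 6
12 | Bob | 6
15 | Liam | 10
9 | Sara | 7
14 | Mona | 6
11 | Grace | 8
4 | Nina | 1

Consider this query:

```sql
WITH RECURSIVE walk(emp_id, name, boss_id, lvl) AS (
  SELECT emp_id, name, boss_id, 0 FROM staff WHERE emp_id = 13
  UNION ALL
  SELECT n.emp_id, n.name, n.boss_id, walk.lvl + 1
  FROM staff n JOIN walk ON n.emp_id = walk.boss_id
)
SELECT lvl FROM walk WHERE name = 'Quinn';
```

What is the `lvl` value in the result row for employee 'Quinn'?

3

Base: emp_id=13 (Yara), boss_id=9, lvl 0.
Iteration 1: join on emp_id=9 -> Sara (id 9, boss_id=7, lvl 1).
Iteration 2: join on emp_id=7 -> Tom (id 7, boss_id=6, lvl 2).
Iteration 3: join on emp_id=6 -> Quinn (id 6, boss_id=4, lvl 3).
Iteration 4: join on emp_id=4 -> Nina (id 4, boss_id=1, lvl 4).
Iteration 5: join on emp_id=1 -> Vera (id 1, boss_id=NULL, lvl 5).
Iteration 6: boss_id is NULL; no match; recursion stops.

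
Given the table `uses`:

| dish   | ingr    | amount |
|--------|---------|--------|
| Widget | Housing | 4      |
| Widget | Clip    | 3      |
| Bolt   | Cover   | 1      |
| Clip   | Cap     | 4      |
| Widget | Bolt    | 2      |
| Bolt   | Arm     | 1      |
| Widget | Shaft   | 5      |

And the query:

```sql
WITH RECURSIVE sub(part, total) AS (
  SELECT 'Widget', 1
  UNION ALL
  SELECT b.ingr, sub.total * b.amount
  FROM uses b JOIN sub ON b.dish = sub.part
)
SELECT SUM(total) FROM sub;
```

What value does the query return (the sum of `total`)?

Base: (Widget, total=1).
Iteration 1: components of {Widget} -> Bolt = 1*2 = 2, Clip = 1*3 = 3, Housing = 1*4 = 4, Shaft = 1*5 = 5.
Iteration 2: components of {Bolt,Clip,Housing,Shaft} -> Arm = 2*1 = 2, Cap = 3*4 = 12, Cover = 2*1 = 2.
Iteration 3: no further components; recursion stops.
SUM(total) = 1 + 5 + 2 + 4 + 3 + 2 + 2 + 12 = 31.

31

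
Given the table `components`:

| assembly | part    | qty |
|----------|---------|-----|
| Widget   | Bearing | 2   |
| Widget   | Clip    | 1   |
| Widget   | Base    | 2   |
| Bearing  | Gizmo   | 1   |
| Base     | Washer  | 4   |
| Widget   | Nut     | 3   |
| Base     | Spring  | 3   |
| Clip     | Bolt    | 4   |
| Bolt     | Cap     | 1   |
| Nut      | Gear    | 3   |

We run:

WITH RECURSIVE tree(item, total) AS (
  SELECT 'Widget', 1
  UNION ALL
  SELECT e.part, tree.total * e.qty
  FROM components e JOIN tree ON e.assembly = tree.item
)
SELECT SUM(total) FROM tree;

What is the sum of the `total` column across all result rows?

42

Base: (Widget, total=1).
Iteration 1: components of {Widget} -> Base = 1*2 = 2, Bearing = 1*2 = 2, Clip = 1*1 = 1, Nut = 1*3 = 3.
Iteration 2: components of {Base,Bearing,Clip,Nut} -> Bolt = 1*4 = 4, Gear = 3*3 = 9, Gizmo = 2*1 = 2, Spring = 2*3 = 6, Washer = 2*4 = 8.
Iteration 3: components of {Bolt,Gear,Gizmo,Spring,Washer} -> Cap = 4*1 = 4.
Iteration 4: no further components; recursion stops.
SUM(total) = 1 + 2 + 1 + 2 + 3 + 2 + 4 + 8 + 6 + 9 + 4 = 42.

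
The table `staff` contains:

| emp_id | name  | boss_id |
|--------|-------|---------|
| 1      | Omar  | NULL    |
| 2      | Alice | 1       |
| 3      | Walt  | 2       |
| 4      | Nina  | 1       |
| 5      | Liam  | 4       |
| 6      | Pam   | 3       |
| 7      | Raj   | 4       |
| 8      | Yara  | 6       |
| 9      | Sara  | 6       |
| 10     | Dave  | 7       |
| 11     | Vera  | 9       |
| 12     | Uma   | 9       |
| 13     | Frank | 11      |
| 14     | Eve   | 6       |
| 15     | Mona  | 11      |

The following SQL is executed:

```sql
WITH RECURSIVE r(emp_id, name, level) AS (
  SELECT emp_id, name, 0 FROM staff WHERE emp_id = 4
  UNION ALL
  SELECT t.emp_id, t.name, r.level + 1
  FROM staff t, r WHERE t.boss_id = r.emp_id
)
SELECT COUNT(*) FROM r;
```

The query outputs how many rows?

Base: emp_id=4 (Nina) at level 0.
Iteration 1: rows with boss_id in {4} -> Liam (id 5, level 1), Raj (id 7, level 1).
Iteration 2: rows with boss_id in {5,7} -> Dave (id 10, level 2).
Iteration 3: no rows with boss_id in {10}; recursion stops.
Total rows emitted: 4.

4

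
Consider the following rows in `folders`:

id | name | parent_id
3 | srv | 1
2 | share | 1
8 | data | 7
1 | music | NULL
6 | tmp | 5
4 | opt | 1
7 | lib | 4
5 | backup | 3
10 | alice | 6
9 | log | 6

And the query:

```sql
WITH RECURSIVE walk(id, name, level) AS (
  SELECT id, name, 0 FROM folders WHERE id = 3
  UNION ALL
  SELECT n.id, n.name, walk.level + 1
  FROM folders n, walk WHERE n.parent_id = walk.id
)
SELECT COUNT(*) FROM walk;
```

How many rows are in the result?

5

Base: id=3 (srv) at level 0.
Iteration 1: rows with parent_id in {3} -> backup (id 5, level 1).
Iteration 2: rows with parent_id in {5} -> tmp (id 6, level 2).
Iteration 3: rows with parent_id in {6} -> log (id 9, level 3), alice (id 10, level 3).
Iteration 4: no rows with parent_id in {9,10}; recursion stops.
Total rows emitted: 5.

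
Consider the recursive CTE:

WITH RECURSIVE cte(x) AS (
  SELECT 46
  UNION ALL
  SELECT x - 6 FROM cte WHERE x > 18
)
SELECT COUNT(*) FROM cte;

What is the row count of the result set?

6

Base: x=46.
Iteration 1: 46 > 18 holds -> x = 46 - 6 = 40.
Iteration 2: 40 > 18 holds -> x = 40 - 6 = 34.
Iteration 3: 34 > 18 holds -> x = 34 - 6 = 28.
Iteration 4: 28 > 18 holds -> x = 28 - 6 = 22.
Iteration 5: 22 > 18 holds -> x = 22 - 6 = 16.
Iteration 6: 16 > 18 fails; recursion stops.
Total rows emitted: 6.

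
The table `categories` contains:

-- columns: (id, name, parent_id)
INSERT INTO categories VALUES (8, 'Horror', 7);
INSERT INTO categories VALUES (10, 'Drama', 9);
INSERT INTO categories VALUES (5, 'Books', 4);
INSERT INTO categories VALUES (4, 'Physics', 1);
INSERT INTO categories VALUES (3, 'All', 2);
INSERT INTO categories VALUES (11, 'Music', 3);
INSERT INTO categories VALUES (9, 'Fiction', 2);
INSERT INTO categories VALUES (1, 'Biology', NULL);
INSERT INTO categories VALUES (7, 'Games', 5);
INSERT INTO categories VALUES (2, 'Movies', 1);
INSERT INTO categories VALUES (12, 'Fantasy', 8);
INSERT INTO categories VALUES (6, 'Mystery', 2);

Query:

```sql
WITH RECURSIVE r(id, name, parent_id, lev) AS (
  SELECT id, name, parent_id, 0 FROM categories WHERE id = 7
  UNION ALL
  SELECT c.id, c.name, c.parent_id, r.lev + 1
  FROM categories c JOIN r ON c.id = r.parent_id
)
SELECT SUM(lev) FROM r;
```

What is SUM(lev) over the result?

Base: id=7 (Games), parent_id=5, lev 0.
Iteration 1: join on id=5 -> Books (id 5, parent_id=4, lev 1).
Iteration 2: join on id=4 -> Physics (id 4, parent_id=1, lev 2).
Iteration 3: join on id=1 -> Biology (id 1, parent_id=NULL, lev 3).
Iteration 4: parent_id is NULL; no match; recursion stops.
SUM(lev) = 0 + 1 + 2 + 3 = 6.

6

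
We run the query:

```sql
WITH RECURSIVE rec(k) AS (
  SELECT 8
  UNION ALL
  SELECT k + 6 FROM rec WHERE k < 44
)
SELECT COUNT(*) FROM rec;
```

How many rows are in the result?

Base: k=8.
Iteration 1: 8 < 44 holds -> k = 8 + 6 = 14.
Iteration 2: 14 < 44 holds -> k = 14 + 6 = 20.
Iteration 3: 20 < 44 holds -> k = 20 + 6 = 26.
Iteration 4: 26 < 44 holds -> k = 26 + 6 = 32.
Iteration 5: 32 < 44 holds -> k = 32 + 6 = 38.
Iteration 6: 38 < 44 holds -> k = 38 + 6 = 44.
Iteration 7: 44 < 44 fails; recursion stops.
Total rows emitted: 7.

7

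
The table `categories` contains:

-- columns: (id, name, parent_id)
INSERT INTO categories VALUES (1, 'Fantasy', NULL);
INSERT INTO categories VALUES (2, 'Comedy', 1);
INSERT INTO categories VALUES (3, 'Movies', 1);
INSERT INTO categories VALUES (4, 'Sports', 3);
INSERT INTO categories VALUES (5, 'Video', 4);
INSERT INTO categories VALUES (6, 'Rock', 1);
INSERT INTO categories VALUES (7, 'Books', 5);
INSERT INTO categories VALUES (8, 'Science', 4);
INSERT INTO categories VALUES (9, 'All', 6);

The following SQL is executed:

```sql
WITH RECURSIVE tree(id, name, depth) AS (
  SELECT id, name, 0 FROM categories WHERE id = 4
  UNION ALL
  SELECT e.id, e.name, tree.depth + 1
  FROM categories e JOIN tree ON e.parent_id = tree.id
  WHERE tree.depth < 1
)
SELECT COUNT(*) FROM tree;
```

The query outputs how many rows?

Base: id=4 (Sports) at depth 0.
Iteration 1: rows with parent_id in {4} -> Video (id 5, depth 1), Science (id 8, depth 1).
Iteration 2: depth < 1 fails for all current rows; recursion stops.
Total rows emitted: 3.

3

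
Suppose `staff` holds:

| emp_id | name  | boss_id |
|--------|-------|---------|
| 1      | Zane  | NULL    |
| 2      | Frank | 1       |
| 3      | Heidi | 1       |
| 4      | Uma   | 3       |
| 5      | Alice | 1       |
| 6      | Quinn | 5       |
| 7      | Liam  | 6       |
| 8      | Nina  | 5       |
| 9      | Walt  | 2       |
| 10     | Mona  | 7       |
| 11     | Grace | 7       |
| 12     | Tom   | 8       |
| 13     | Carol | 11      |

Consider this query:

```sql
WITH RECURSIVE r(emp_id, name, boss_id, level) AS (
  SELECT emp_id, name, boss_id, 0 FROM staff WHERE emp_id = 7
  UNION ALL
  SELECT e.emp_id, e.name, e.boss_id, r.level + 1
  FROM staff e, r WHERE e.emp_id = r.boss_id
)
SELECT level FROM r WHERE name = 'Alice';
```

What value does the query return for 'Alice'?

2

Base: emp_id=7 (Liam), boss_id=6, level 0.
Iteration 1: join on emp_id=6 -> Quinn (id 6, boss_id=5, level 1).
Iteration 2: join on emp_id=5 -> Alice (id 5, boss_id=1, level 2).
Iteration 3: join on emp_id=1 -> Zane (id 1, boss_id=NULL, level 3).
Iteration 4: boss_id is NULL; no match; recursion stops.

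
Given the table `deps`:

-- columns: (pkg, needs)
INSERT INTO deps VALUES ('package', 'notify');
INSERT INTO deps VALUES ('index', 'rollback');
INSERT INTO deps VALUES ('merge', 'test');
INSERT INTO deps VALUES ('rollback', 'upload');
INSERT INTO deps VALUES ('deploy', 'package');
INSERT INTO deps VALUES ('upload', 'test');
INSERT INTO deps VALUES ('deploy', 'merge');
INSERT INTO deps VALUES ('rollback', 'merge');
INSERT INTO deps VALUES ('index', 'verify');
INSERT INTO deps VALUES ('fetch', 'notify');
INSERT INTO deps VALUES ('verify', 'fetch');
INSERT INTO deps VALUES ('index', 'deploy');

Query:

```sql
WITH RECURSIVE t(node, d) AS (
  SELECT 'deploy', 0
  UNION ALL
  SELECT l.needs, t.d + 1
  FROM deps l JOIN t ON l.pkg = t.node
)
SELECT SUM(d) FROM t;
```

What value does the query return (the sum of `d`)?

6

Base: (deploy, d=0).
Iteration 1: edges from {deploy} -> (merge, d=1), (package, d=1).
Iteration 2: edges from {merge,package} -> (notify, d=2), (test, d=2).
Iteration 3: no outgoing edges from {notify,test}; recursion stops.
SUM(d) = 0 + 1 + 1 + 2 + 2 = 6.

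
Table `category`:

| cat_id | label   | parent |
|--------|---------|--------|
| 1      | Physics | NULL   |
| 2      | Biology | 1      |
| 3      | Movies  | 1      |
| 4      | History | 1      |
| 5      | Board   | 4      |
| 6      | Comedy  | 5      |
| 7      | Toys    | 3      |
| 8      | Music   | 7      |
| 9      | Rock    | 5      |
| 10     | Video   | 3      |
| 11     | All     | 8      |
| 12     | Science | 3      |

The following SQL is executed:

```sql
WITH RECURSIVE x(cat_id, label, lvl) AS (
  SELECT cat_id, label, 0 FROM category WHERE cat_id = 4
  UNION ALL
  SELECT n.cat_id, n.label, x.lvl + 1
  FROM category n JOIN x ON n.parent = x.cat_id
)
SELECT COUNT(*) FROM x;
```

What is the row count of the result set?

Base: cat_id=4 (History) at lvl 0.
Iteration 1: rows with parent in {4} -> Board (id 5, lvl 1).
Iteration 2: rows with parent in {5} -> Comedy (id 6, lvl 2), Rock (id 9, lvl 2).
Iteration 3: no rows with parent in {6,9}; recursion stops.
Total rows emitted: 4.

4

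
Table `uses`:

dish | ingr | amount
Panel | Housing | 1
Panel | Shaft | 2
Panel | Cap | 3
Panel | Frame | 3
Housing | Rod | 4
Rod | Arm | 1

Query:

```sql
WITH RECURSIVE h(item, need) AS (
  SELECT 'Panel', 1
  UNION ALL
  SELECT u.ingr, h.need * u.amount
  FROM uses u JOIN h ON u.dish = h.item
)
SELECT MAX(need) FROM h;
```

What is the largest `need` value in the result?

Base: (Panel, need=1).
Iteration 1: components of {Panel} -> Cap = 1*3 = 3, Frame = 1*3 = 3, Housing = 1*1 = 1, Shaft = 1*2 = 2.
Iteration 2: components of {Cap,Frame,Housing,Shaft} -> Rod = 1*4 = 4.
Iteration 3: components of {Rod} -> Arm = 4*1 = 4.
Iteration 4: no further components; recursion stops.
need values: 1, 1, 2, 3, 3, 4, 4; the maximum is 4.

4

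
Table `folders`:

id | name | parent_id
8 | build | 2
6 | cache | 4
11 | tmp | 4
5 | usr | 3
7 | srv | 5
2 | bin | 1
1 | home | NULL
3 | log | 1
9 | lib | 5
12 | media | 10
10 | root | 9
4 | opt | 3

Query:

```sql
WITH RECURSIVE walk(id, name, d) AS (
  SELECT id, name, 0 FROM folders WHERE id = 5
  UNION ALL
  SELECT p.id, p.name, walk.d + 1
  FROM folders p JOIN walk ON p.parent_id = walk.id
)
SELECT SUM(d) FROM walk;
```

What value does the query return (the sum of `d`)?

7

Base: id=5 (usr) at d 0.
Iteration 1: rows with parent_id in {5} -> srv (id 7, d 1), lib (id 9, d 1).
Iteration 2: rows with parent_id in {7,9} -> root (id 10, d 2).
Iteration 3: rows with parent_id in {10} -> media (id 12, d 3).
Iteration 4: no rows with parent_id in {12}; recursion stops.
SUM(d) = 0 + 1 + 1 + 2 + 3 = 7.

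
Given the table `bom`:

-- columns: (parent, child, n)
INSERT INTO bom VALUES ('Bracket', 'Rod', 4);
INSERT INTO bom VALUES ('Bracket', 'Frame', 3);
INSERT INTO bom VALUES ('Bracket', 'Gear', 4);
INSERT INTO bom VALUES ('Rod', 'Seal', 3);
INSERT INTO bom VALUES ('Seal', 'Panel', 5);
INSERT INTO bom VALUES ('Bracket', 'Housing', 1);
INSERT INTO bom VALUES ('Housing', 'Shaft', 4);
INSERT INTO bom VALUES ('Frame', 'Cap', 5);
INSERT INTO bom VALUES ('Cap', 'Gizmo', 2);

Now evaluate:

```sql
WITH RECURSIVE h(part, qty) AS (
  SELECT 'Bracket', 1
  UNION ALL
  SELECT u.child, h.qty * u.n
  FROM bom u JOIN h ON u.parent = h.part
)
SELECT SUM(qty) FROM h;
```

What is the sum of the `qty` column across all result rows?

Base: (Bracket, qty=1).
Iteration 1: components of {Bracket} -> Frame = 1*3 = 3, Gear = 1*4 = 4, Housing = 1*1 = 1, Rod = 1*4 = 4.
Iteration 2: components of {Frame,Gear,Housing,Rod} -> Cap = 3*5 = 15, Seal = 4*3 = 12, Shaft = 1*4 = 4.
Iteration 3: components of {Cap,Seal,Shaft} -> Gizmo = 15*2 = 30, Panel = 12*5 = 60.
Iteration 4: no further components; recursion stops.
SUM(qty) = 1 + 4 + 3 + 4 + 1 + 12 + 15 + 4 + 60 + 30 = 134.

134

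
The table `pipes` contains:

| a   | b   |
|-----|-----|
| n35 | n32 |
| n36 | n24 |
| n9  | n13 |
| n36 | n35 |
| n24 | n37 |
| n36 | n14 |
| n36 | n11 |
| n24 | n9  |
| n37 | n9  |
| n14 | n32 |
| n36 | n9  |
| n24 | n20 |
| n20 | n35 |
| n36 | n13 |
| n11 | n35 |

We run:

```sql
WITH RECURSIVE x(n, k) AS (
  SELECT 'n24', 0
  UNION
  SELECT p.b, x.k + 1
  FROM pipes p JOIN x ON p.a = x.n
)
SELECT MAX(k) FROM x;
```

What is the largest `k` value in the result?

3

Base: (n24, k=0).
Iteration 1: edges from {n24} -> (n20, k=1), (n37, k=1), (n9, k=1).
Iteration 2: edges from {n20,n37,n9} -> (n13, k=2), (n35, k=2), (n9, k=2).
Iteration 3: edges from {n13,n35,n9} -> (n13, k=3), (n32, k=3).
Iteration 4: no outgoing edges from {n13,n32}; recursion stops.
k values: 0, 1, 1, 1, 2, 2, 2, 3, 3; the maximum is 3.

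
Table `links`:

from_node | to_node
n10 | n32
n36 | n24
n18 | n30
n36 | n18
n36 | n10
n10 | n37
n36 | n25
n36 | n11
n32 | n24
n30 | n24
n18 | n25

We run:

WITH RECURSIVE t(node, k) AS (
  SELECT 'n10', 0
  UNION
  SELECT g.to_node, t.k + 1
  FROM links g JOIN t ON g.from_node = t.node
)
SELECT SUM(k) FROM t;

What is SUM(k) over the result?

Base: (n10, k=0).
Iteration 1: edges from {n10} -> (n32, k=1), (n37, k=1).
Iteration 2: edges from {n32,n37} -> (n24, k=2).
Iteration 3: no outgoing edges from {n24}; recursion stops.
SUM(k) = 0 + 1 + 1 + 2 = 4.

4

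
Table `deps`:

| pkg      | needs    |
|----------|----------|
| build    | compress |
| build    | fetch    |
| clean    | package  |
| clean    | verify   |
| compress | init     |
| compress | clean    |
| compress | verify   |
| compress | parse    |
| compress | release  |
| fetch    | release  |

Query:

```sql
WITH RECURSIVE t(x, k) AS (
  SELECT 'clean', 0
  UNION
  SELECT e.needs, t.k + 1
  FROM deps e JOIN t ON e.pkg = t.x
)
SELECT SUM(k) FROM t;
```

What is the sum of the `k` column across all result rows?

2

Base: (clean, k=0).
Iteration 1: edges from {clean} -> (package, k=1), (verify, k=1).
Iteration 2: no outgoing edges from {package,verify}; recursion stops.
SUM(k) = 0 + 1 + 1 = 2.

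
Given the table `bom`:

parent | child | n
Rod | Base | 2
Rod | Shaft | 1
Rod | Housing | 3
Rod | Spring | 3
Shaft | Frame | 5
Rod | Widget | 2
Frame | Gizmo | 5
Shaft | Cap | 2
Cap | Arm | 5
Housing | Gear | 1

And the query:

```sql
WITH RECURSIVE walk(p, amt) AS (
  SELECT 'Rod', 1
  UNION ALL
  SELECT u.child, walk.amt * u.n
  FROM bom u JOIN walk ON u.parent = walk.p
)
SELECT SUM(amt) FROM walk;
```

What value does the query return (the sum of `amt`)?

Base: (Rod, amt=1).
Iteration 1: components of {Rod} -> Base = 1*2 = 2, Housing = 1*3 = 3, Shaft = 1*1 = 1, Spring = 1*3 = 3, Widget = 1*2 = 2.
Iteration 2: components of {Base,Housing,Shaft,Spring,Widget} -> Cap = 1*2 = 2, Frame = 1*5 = 5, Gear = 3*1 = 3.
Iteration 3: components of {Cap,Frame,Gear} -> Arm = 2*5 = 10, Gizmo = 5*5 = 25.
Iteration 4: no further components; recursion stops.
SUM(amt) = 1 + 2 + 1 + 3 + 3 + 2 + 5 + 2 + 3 + 25 + 10 = 57.

57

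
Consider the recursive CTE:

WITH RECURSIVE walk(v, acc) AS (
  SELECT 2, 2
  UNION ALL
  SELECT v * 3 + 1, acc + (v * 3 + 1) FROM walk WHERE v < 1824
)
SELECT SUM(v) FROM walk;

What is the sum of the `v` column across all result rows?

8196

Base: v=2, acc=2.
Iteration 1: 2 < 1824 holds -> v = 2 * 3 + 1 = 7, acc = 2 + 7 = 9.
Iteration 2: 7 < 1824 holds -> v = 7 * 3 + 1 = 22, acc = 9 + 22 = 31.
Iteration 3: 22 < 1824 holds -> v = 22 * 3 + 1 = 67, acc = 31 + 67 = 98.
Iteration 4: 67 < 1824 holds -> v = 67 * 3 + 1 = 202, acc = 98 + 202 = 300.
Iteration 5: 202 < 1824 holds -> v = 202 * 3 + 1 = 607, acc = 300 + 607 = 907.
Iteration 6: 607 < 1824 holds -> v = 607 * 3 + 1 = 1822, acc = 907 + 1822 = 2729.
Iteration 7: 1822 < 1824 holds -> v = 1822 * 3 + 1 = 5467, acc = 2729 + 5467 = 8196.
Iteration 8: 5467 < 1824 fails; recursion stops.
SUM(v) = 2 + 7 + 22 + 67 + 202 + 607 + 1822 + 5467 = 8196.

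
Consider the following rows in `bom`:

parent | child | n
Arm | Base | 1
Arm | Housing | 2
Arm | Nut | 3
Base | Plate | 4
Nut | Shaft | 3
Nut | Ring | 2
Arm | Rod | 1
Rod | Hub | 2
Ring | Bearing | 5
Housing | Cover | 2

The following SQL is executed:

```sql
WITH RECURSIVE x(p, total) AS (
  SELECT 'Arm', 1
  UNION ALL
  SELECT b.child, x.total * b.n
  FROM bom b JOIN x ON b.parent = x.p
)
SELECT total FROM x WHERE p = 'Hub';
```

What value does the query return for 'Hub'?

Base: (Arm, total=1).
Iteration 1: components of {Arm} -> Base = 1*1 = 1, Housing = 1*2 = 2, Nut = 1*3 = 3, Rod = 1*1 = 1.
Iteration 2: components of {Base,Housing,Nut,Rod} -> Cover = 2*2 = 4, Hub = 1*2 = 2, Plate = 1*4 = 4, Ring = 3*2 = 6, Shaft = 3*3 = 9.
Iteration 3: components of {Cover,Hub,Plate,Ring,Shaft} -> Bearing = 6*5 = 30.
Iteration 4: no further components; recursion stops.

2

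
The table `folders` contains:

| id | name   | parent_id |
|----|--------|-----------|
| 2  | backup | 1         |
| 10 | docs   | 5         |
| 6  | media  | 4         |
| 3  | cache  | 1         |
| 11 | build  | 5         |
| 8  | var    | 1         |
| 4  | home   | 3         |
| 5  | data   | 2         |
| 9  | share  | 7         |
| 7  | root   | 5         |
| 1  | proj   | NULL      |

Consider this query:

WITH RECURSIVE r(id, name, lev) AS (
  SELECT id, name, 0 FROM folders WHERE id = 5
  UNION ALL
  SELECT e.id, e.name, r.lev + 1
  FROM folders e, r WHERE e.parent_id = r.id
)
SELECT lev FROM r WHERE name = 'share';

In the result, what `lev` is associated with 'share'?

2

Base: id=5 (data) at lev 0.
Iteration 1: rows with parent_id in {5} -> root (id 7, lev 1), docs (id 10, lev 1), build (id 11, lev 1).
Iteration 2: rows with parent_id in {7,10,11} -> share (id 9, lev 2).
Iteration 3: no rows with parent_id in {9}; recursion stops.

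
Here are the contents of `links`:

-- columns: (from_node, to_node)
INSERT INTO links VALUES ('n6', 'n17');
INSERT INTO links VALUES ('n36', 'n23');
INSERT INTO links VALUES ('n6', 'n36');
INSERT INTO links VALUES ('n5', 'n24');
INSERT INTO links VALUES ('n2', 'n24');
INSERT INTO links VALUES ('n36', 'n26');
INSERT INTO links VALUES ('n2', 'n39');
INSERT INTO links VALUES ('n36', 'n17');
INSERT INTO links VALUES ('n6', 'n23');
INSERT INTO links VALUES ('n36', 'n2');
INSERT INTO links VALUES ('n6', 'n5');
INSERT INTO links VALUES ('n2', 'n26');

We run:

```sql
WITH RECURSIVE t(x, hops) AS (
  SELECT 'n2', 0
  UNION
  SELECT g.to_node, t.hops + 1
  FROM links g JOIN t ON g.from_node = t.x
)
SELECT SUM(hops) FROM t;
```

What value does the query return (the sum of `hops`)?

3

Base: (n2, hops=0).
Iteration 1: edges from {n2} -> (n24, hops=1), (n26, hops=1), (n39, hops=1).
Iteration 2: no outgoing edges from {n24,n26,n39}; recursion stops.
SUM(hops) = 0 + 1 + 1 + 1 = 3.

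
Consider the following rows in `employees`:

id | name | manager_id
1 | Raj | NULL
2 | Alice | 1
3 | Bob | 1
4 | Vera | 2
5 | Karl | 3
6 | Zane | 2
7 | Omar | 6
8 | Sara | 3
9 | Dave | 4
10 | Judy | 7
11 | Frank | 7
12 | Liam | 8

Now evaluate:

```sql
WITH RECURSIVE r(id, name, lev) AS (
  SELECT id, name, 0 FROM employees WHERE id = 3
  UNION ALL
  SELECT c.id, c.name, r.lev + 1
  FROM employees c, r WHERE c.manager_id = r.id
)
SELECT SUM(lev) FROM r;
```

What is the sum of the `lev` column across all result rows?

4

Base: id=3 (Bob) at lev 0.
Iteration 1: rows with manager_id in {3} -> Karl (id 5, lev 1), Sara (id 8, lev 1).
Iteration 2: rows with manager_id in {5,8} -> Liam (id 12, lev 2).
Iteration 3: no rows with manager_id in {12}; recursion stops.
SUM(lev) = 0 + 1 + 1 + 2 = 4.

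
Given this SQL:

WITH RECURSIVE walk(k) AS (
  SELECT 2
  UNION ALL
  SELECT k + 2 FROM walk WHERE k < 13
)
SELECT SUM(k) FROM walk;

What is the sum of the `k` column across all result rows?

56

Base: k=2.
Iteration 1: 2 < 13 holds -> k = 2 + 2 = 4.
Iteration 2: 4 < 13 holds -> k = 4 + 2 = 6.
Iteration 3: 6 < 13 holds -> k = 6 + 2 = 8.
Iteration 4: 8 < 13 holds -> k = 8 + 2 = 10.
Iteration 5: 10 < 13 holds -> k = 10 + 2 = 12.
Iteration 6: 12 < 13 holds -> k = 12 + 2 = 14.
Iteration 7: 14 < 13 fails; recursion stops.
SUM(k) = 2 + 4 + 6 + 8 + 10 + 12 + 14 = 56.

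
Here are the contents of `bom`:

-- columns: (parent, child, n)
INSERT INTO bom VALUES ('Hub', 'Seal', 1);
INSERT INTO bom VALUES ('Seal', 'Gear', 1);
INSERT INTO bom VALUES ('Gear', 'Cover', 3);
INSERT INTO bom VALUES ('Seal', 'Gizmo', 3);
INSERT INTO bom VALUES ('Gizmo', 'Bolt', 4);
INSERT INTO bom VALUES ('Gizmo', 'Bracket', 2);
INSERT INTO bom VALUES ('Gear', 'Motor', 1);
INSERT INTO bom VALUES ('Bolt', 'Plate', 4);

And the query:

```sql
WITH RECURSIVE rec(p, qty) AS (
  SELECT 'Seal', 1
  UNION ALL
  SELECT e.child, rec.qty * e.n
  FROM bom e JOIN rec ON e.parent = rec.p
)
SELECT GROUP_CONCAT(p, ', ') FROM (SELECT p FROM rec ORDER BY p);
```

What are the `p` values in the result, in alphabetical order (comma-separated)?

Bolt, Bracket, Cover, Gear, Gizmo, Motor, Plate, Seal

Base: (Seal, qty=1).
Iteration 1: components of {Seal} -> Gear = 1*1 = 1, Gizmo = 1*3 = 3.
Iteration 2: components of {Gear,Gizmo} -> Bolt = 3*4 = 12, Bracket = 3*2 = 6, Cover = 1*3 = 3, Motor = 1*1 = 1.
Iteration 3: components of {Bolt,Bracket,Cover,Motor} -> Plate = 12*4 = 48.
Iteration 4: no further components; recursion stops.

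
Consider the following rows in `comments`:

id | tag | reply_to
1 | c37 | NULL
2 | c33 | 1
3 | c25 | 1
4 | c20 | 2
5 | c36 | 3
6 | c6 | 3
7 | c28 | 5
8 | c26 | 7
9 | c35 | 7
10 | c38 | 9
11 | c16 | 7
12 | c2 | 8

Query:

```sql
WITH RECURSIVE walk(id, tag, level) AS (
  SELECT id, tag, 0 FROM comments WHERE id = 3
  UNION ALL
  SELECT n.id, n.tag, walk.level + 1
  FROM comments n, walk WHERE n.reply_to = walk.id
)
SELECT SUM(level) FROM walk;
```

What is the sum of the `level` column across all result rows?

Base: id=3 (c25) at level 0.
Iteration 1: rows with reply_to in {3} -> c36 (id 5, level 1), c6 (id 6, level 1).
Iteration 2: rows with reply_to in {5,6} -> c28 (id 7, level 2).
Iteration 3: rows with reply_to in {7} -> c26 (id 8, level 3), c35 (id 9, level 3), c16 (id 11, level 3).
Iteration 4: rows with reply_to in {8,9,11} -> c38 (id 10, level 4), c2 (id 12, level 4).
Iteration 5: no rows with reply_to in {10,12}; recursion stops.
SUM(level) = 0 + 1 + 1 + 2 + 3 + 3 + 3 + 4 + 4 = 21.

21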